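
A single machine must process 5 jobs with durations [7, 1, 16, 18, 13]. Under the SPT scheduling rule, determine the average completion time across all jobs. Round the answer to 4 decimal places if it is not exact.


Sort jobs by processing time (SPT order): [1, 7, 13, 16, 18]
Compute completion times sequentially:
  Job 1: processing = 1, completes at 1
  Job 2: processing = 7, completes at 8
  Job 3: processing = 13, completes at 21
  Job 4: processing = 16, completes at 37
  Job 5: processing = 18, completes at 55
Sum of completion times = 122
Average completion time = 122/5 = 24.4

24.4


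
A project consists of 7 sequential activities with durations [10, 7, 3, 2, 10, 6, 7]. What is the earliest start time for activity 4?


Activity 4 starts after activities 1 through 3 complete.
Predecessor durations: [10, 7, 3]
ES = 10 + 7 + 3 = 20

20


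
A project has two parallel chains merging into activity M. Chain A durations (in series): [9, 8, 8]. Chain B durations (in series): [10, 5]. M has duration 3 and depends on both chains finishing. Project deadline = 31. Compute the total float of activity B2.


Forward pass: ES(B2) = sum of predecessors on chain B = 10
EF = ES + duration = 10 + 5 = 15
Backward pass: LF(M) = deadline = 31; LS(M) = 31 - 3 = 28
LF(B2) = LS(M) - sum(successors on chain B) = 28 - 0 = 28
LS = LF - duration = 28 - 5 = 23
Total float = LS - ES = 23 - 10 = 13

13


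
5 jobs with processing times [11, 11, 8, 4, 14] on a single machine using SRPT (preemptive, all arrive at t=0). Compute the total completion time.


Since all jobs arrive at t=0, SRPT equals SPT ordering.
SPT order: [4, 8, 11, 11, 14]
Completion times:
  Job 1: p=4, C=4
  Job 2: p=8, C=12
  Job 3: p=11, C=23
  Job 4: p=11, C=34
  Job 5: p=14, C=48
Total completion time = 4 + 12 + 23 + 34 + 48 = 121

121


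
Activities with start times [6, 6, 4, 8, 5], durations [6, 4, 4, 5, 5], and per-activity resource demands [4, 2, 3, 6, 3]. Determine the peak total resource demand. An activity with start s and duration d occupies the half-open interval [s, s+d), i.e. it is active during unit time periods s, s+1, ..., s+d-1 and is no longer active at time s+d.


Each activity i is active on [start_i, start_i + duration_i).
Compute total resource usage per time slot:
  t=0: active resources = [], total = 0
  t=1: active resources = [], total = 0
  t=2: active resources = [], total = 0
  t=3: active resources = [], total = 0
  t=4: active resources = [3], total = 3
  t=5: active resources = [3, 3], total = 6
  t=6: active resources = [4, 2, 3, 3], total = 12
  t=7: active resources = [4, 2, 3, 3], total = 12
  t=8: active resources = [4, 2, 6, 3], total = 15
  t=9: active resources = [4, 2, 6, 3], total = 15
  t=10: active resources = [4, 6], total = 10
  t=11: active resources = [4, 6], total = 10
  t=12: active resources = [6], total = 6
Peak resource demand = 15

15


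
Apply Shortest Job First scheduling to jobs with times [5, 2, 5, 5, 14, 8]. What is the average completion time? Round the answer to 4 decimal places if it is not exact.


SJF order (ascending): [2, 5, 5, 5, 8, 14]
Completion times:
  Job 1: burst=2, C=2
  Job 2: burst=5, C=7
  Job 3: burst=5, C=12
  Job 4: burst=5, C=17
  Job 5: burst=8, C=25
  Job 6: burst=14, C=39
Average completion = 102/6 = 17.0

17.0


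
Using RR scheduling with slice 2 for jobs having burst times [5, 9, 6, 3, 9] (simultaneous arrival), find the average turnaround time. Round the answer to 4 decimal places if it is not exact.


Time quantum = 2
Execution trace:
  J1 runs 2 units, time = 2
  J2 runs 2 units, time = 4
  J3 runs 2 units, time = 6
  J4 runs 2 units, time = 8
  J5 runs 2 units, time = 10
  J1 runs 2 units, time = 12
  J2 runs 2 units, time = 14
  J3 runs 2 units, time = 16
  J4 runs 1 units, time = 17
  J5 runs 2 units, time = 19
  J1 runs 1 units, time = 20
  J2 runs 2 units, time = 22
  J3 runs 2 units, time = 24
  J5 runs 2 units, time = 26
  J2 runs 2 units, time = 28
  J5 runs 2 units, time = 30
  J2 runs 1 units, time = 31
  J5 runs 1 units, time = 32
Finish times: [20, 31, 24, 17, 32]
Average turnaround = 124/5 = 24.8

24.8


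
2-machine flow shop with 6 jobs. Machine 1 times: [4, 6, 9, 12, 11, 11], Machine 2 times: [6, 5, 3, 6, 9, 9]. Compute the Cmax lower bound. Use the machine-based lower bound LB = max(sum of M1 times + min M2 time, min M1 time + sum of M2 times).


LB1 = sum(M1 times) + min(M2 times) = 53 + 3 = 56
LB2 = min(M1 times) + sum(M2 times) = 4 + 38 = 42
Lower bound = max(LB1, LB2) = max(56, 42) = 56

56


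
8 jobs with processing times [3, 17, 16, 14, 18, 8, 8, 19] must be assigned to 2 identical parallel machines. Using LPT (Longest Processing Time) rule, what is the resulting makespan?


Sort jobs in decreasing order (LPT): [19, 18, 17, 16, 14, 8, 8, 3]
Assign each job to the least loaded machine:
  Machine 1: jobs [19, 16, 14, 3], load = 52
  Machine 2: jobs [18, 17, 8, 8], load = 51
Makespan = max load = 52

52


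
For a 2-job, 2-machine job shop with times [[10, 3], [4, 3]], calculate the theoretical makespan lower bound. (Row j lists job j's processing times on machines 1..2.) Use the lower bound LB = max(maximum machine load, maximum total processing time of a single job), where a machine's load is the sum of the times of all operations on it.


Machine loads:
  Machine 1: 10 + 4 = 14
  Machine 2: 3 + 3 = 6
Max machine load = 14
Job totals:
  Job 1: 13
  Job 2: 7
Max job total = 13
Lower bound = max(14, 13) = 14

14


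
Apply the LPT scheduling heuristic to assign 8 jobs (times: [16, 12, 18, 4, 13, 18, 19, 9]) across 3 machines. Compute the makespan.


Sort jobs in decreasing order (LPT): [19, 18, 18, 16, 13, 12, 9, 4]
Assign each job to the least loaded machine:
  Machine 1: jobs [19, 12, 9], load = 40
  Machine 2: jobs [18, 16], load = 34
  Machine 3: jobs [18, 13, 4], load = 35
Makespan = max load = 40

40


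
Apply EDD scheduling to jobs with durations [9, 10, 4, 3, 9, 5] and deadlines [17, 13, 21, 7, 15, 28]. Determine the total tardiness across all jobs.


Sort by due date (EDD order): [(3, 7), (10, 13), (9, 15), (9, 17), (4, 21), (5, 28)]
Compute completion times and tardiness:
  Job 1: p=3, d=7, C=3, tardiness=max(0,3-7)=0
  Job 2: p=10, d=13, C=13, tardiness=max(0,13-13)=0
  Job 3: p=9, d=15, C=22, tardiness=max(0,22-15)=7
  Job 4: p=9, d=17, C=31, tardiness=max(0,31-17)=14
  Job 5: p=4, d=21, C=35, tardiness=max(0,35-21)=14
  Job 6: p=5, d=28, C=40, tardiness=max(0,40-28)=12
Total tardiness = 47

47


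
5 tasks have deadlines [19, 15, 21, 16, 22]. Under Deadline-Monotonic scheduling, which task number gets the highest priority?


Sort tasks by relative deadline (ascending):
  Task 2: deadline = 15
  Task 4: deadline = 16
  Task 1: deadline = 19
  Task 3: deadline = 21
  Task 5: deadline = 22
Priority order (highest first): [2, 4, 1, 3, 5]
Highest priority task = 2

2


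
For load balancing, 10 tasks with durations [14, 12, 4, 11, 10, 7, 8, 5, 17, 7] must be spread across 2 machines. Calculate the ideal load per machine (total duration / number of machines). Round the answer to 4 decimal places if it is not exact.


Total processing time = 14 + 12 + 4 + 11 + 10 + 7 + 8 + 5 + 17 + 7 = 95
Number of machines = 2
Ideal balanced load = 95 / 2 = 47.5

47.5


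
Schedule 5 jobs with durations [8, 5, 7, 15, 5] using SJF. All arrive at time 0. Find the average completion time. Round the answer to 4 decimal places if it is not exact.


SJF order (ascending): [5, 5, 7, 8, 15]
Completion times:
  Job 1: burst=5, C=5
  Job 2: burst=5, C=10
  Job 3: burst=7, C=17
  Job 4: burst=8, C=25
  Job 5: burst=15, C=40
Average completion = 97/5 = 19.4

19.4


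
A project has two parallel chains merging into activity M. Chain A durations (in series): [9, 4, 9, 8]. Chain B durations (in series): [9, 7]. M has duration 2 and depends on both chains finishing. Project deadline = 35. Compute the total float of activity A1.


Forward pass: ES(A1) = sum of predecessors on chain A = 0
EF = ES + duration = 0 + 9 = 9
Backward pass: LF(M) = deadline = 35; LS(M) = 35 - 2 = 33
LF(A1) = LS(M) - sum(successors on chain A) = 33 - 21 = 12
LS = LF - duration = 12 - 9 = 3
Total float = LS - ES = 3 - 0 = 3

3


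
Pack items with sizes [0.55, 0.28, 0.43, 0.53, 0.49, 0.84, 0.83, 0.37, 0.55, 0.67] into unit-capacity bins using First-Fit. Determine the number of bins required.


Place items sequentially using First-Fit:
  Item 0.55 -> new Bin 1
  Item 0.28 -> Bin 1 (now 0.83)
  Item 0.43 -> new Bin 2
  Item 0.53 -> Bin 2 (now 0.96)
  Item 0.49 -> new Bin 3
  Item 0.84 -> new Bin 4
  Item 0.83 -> new Bin 5
  Item 0.37 -> Bin 3 (now 0.86)
  Item 0.55 -> new Bin 6
  Item 0.67 -> new Bin 7
Total bins used = 7

7


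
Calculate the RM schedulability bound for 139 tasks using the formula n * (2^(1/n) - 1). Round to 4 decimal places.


Compute 2^(1/139) = 1.0049991245
Subtract 1: 1.0049991245 - 1 = 0.0049991245
Multiply by n: 139 * 0.0049991245 = 0.6948783055
Round to 4 dp: 0.6949

0.6949


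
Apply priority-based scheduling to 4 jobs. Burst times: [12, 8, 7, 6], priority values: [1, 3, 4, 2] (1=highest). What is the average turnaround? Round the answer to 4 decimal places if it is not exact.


Sort by priority (ascending = highest first):
Order: [(1, 12), (2, 6), (3, 8), (4, 7)]
Completion times:
  Priority 1, burst=12, C=12
  Priority 2, burst=6, C=18
  Priority 3, burst=8, C=26
  Priority 4, burst=7, C=33
Average turnaround = 89/4 = 22.25

22.25


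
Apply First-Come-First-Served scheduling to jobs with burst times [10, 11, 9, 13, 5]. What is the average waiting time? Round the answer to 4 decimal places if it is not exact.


FCFS order (as given): [10, 11, 9, 13, 5]
Waiting times:
  Job 1: wait = 0
  Job 2: wait = 10
  Job 3: wait = 21
  Job 4: wait = 30
  Job 5: wait = 43
Sum of waiting times = 104
Average waiting time = 104/5 = 20.8

20.8


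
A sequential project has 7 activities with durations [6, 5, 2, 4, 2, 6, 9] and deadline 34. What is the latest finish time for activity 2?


LF(activity 2) = deadline - sum of successor durations
Successors: activities 3 through 7 with durations [2, 4, 2, 6, 9]
Sum of successor durations = 23
LF = 34 - 23 = 11

11


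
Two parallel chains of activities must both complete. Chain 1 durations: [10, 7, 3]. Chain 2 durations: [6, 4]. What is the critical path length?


Path A total = 10 + 7 + 3 = 20
Path B total = 6 + 4 = 10
Critical path = longest path = max(20, 10) = 20

20


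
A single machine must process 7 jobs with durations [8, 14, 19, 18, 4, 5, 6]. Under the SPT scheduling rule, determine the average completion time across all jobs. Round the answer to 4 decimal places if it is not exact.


Sort jobs by processing time (SPT order): [4, 5, 6, 8, 14, 18, 19]
Compute completion times sequentially:
  Job 1: processing = 4, completes at 4
  Job 2: processing = 5, completes at 9
  Job 3: processing = 6, completes at 15
  Job 4: processing = 8, completes at 23
  Job 5: processing = 14, completes at 37
  Job 6: processing = 18, completes at 55
  Job 7: processing = 19, completes at 74
Sum of completion times = 217
Average completion time = 217/7 = 31.0

31.0


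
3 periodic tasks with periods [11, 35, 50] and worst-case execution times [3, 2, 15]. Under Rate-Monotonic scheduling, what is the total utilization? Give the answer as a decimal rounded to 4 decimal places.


Compute individual utilizations (exact fractions):
  Task 1: C/T = 3/11 (approx. 0.2727)
  Task 2: C/T = 2/35 (approx. 0.0571)
  Task 3: C/T = 15/50 = 3/10 (approx. 0.3)
Total utilization U = 3/11 + 2/35 + 3/10 = 97/154
Rounded to 4 decimal places: U = 0.6299
RM (Liu & Layland) bound for 3 tasks = 0.779763; compare with U = 97/154 (approx. 0.629870)
U <= bound, so schedulable by RM sufficient condition.

0.6299


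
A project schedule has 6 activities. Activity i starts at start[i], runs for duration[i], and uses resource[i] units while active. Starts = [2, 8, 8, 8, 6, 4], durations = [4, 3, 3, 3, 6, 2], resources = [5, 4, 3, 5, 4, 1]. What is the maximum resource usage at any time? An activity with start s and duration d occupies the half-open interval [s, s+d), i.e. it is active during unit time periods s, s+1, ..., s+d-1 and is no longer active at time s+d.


Each activity i is active on [start_i, start_i + duration_i).
Compute total resource usage per time slot:
  t=0: active resources = [], total = 0
  t=1: active resources = [], total = 0
  t=2: active resources = [5], total = 5
  t=3: active resources = [5], total = 5
  t=4: active resources = [5, 1], total = 6
  t=5: active resources = [5, 1], total = 6
  t=6: active resources = [4], total = 4
  t=7: active resources = [4], total = 4
  t=8: active resources = [4, 3, 5, 4], total = 16
  t=9: active resources = [4, 3, 5, 4], total = 16
  t=10: active resources = [4, 3, 5, 4], total = 16
  t=11: active resources = [4], total = 4
Peak resource demand = 16

16


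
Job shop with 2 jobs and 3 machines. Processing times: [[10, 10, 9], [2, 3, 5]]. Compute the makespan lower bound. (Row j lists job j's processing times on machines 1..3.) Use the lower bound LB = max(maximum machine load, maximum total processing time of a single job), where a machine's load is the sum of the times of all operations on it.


Machine loads:
  Machine 1: 10 + 2 = 12
  Machine 2: 10 + 3 = 13
  Machine 3: 9 + 5 = 14
Max machine load = 14
Job totals:
  Job 1: 29
  Job 2: 10
Max job total = 29
Lower bound = max(14, 29) = 29

29


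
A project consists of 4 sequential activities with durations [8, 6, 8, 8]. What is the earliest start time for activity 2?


Activity 2 starts after activities 1 through 1 complete.
Predecessor durations: [8]
ES = 8 = 8

8


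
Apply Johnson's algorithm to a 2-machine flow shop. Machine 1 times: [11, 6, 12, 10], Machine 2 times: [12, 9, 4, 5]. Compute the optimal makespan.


Apply Johnson's rule:
  Group 1 (a <= b): [(2, 6, 9), (1, 11, 12)]
  Group 2 (a > b): [(4, 10, 5), (3, 12, 4)]
Optimal job order: [2, 1, 4, 3]
Schedule:
  Job 2: M1 done at 6, M2 done at 15
  Job 1: M1 done at 17, M2 done at 29
  Job 4: M1 done at 27, M2 done at 34
  Job 3: M1 done at 39, M2 done at 43
Makespan = 43

43


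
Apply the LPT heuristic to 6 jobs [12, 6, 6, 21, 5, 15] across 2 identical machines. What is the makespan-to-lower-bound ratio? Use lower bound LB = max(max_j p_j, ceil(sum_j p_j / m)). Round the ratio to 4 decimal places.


LPT order: [21, 15, 12, 6, 6, 5]
Machine loads after assignment: [33, 32]
LPT makespan = 33
Lower bound = max(max_job, ceil(total/2)) = max(21, 33) = 33
Ratio = 33 / 33 = 1.0

1.0


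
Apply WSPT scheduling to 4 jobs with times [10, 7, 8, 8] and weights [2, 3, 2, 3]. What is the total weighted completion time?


Compute p/w ratios and sort ascending (WSPT): [(7, 3), (8, 3), (8, 2), (10, 2)]
Compute weighted completion times:
  Job (p=7,w=3): C=7, w*C=3*7=21
  Job (p=8,w=3): C=15, w*C=3*15=45
  Job (p=8,w=2): C=23, w*C=2*23=46
  Job (p=10,w=2): C=33, w*C=2*33=66
Total weighted completion time = 178

178


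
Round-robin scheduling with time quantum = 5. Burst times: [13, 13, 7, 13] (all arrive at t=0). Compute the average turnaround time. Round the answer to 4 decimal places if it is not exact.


Time quantum = 5
Execution trace:
  J1 runs 5 units, time = 5
  J2 runs 5 units, time = 10
  J3 runs 5 units, time = 15
  J4 runs 5 units, time = 20
  J1 runs 5 units, time = 25
  J2 runs 5 units, time = 30
  J3 runs 2 units, time = 32
  J4 runs 5 units, time = 37
  J1 runs 3 units, time = 40
  J2 runs 3 units, time = 43
  J4 runs 3 units, time = 46
Finish times: [40, 43, 32, 46]
Average turnaround = 161/4 = 40.25

40.25


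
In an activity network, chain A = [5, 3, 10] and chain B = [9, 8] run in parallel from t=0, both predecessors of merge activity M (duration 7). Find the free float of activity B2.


ES(B2) = sum of predecessors on chain B = 9
EF(B2) = ES + duration = 9 + 8 = 17
Successor of B2 is M. ES(M) = max(sum(A), sum(B)) = max(18, 17) = 18
Free float = ES(successor) - EF(current) = 18 - 17 = 1

1


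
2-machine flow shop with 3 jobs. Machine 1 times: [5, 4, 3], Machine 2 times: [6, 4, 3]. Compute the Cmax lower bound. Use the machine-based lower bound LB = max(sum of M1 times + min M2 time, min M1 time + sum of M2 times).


LB1 = sum(M1 times) + min(M2 times) = 12 + 3 = 15
LB2 = min(M1 times) + sum(M2 times) = 3 + 13 = 16
Lower bound = max(LB1, LB2) = max(15, 16) = 16

16


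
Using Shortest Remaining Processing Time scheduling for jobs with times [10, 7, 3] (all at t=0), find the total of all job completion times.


Since all jobs arrive at t=0, SRPT equals SPT ordering.
SPT order: [3, 7, 10]
Completion times:
  Job 1: p=3, C=3
  Job 2: p=7, C=10
  Job 3: p=10, C=20
Total completion time = 3 + 10 + 20 = 33

33


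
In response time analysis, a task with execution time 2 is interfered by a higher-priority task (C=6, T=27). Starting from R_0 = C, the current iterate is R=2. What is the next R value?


R_next = C + ceil(R_prev / T_hp) * C_hp
ceil(2 / 27) = ceil(0.0741) = 1
Interference = 1 * 6 = 6
R_next = 2 + 6 = 8

8


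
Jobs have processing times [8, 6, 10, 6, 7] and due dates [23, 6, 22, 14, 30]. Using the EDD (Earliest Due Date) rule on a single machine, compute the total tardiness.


Sort by due date (EDD order): [(6, 6), (6, 14), (10, 22), (8, 23), (7, 30)]
Compute completion times and tardiness:
  Job 1: p=6, d=6, C=6, tardiness=max(0,6-6)=0
  Job 2: p=6, d=14, C=12, tardiness=max(0,12-14)=0
  Job 3: p=10, d=22, C=22, tardiness=max(0,22-22)=0
  Job 4: p=8, d=23, C=30, tardiness=max(0,30-23)=7
  Job 5: p=7, d=30, C=37, tardiness=max(0,37-30)=7
Total tardiness = 14

14


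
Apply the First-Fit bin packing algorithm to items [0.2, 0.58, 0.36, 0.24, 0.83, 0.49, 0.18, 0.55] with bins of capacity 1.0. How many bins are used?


Place items sequentially using First-Fit:
  Item 0.2 -> new Bin 1
  Item 0.58 -> Bin 1 (now 0.78)
  Item 0.36 -> new Bin 2
  Item 0.24 -> Bin 2 (now 0.6)
  Item 0.83 -> new Bin 3
  Item 0.49 -> new Bin 4
  Item 0.18 -> Bin 1 (now 0.96)
  Item 0.55 -> new Bin 5
Total bins used = 5

5


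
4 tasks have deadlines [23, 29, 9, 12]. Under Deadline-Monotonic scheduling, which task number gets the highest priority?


Sort tasks by relative deadline (ascending):
  Task 3: deadline = 9
  Task 4: deadline = 12
  Task 1: deadline = 23
  Task 2: deadline = 29
Priority order (highest first): [3, 4, 1, 2]
Highest priority task = 3

3


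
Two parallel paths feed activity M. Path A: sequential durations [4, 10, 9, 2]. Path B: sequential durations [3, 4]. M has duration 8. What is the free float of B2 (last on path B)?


ES(B2) = sum of predecessors on chain B = 3
EF(B2) = ES + duration = 3 + 4 = 7
Successor of B2 is M. ES(M) = max(sum(A), sum(B)) = max(25, 7) = 25
Free float = ES(successor) - EF(current) = 25 - 7 = 18

18


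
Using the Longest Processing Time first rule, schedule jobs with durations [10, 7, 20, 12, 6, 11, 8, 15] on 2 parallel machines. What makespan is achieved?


Sort jobs in decreasing order (LPT): [20, 15, 12, 11, 10, 8, 7, 6]
Assign each job to the least loaded machine:
  Machine 1: jobs [20, 11, 8, 6], load = 45
  Machine 2: jobs [15, 12, 10, 7], load = 44
Makespan = max load = 45

45


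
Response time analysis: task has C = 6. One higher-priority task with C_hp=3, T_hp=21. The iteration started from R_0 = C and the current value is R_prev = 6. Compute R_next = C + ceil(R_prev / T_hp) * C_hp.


R_next = C + ceil(R_prev / T_hp) * C_hp
ceil(6 / 21) = ceil(0.2857) = 1
Interference = 1 * 3 = 3
R_next = 6 + 3 = 9

9


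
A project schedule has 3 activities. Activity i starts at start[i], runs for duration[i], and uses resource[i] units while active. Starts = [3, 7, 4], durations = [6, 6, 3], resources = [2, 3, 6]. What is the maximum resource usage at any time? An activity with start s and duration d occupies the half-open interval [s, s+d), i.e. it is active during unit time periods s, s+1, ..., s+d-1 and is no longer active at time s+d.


Each activity i is active on [start_i, start_i + duration_i).
Compute total resource usage per time slot:
  t=0: active resources = [], total = 0
  t=1: active resources = [], total = 0
  t=2: active resources = [], total = 0
  t=3: active resources = [2], total = 2
  t=4: active resources = [2, 6], total = 8
  t=5: active resources = [2, 6], total = 8
  t=6: active resources = [2, 6], total = 8
  t=7: active resources = [2, 3], total = 5
  t=8: active resources = [2, 3], total = 5
  t=9: active resources = [3], total = 3
  t=10: active resources = [3], total = 3
  t=11: active resources = [3], total = 3
  t=12: active resources = [3], total = 3
Peak resource demand = 8

8


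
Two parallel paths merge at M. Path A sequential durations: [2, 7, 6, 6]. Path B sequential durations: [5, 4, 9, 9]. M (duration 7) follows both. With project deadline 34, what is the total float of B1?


Forward pass: ES(B1) = sum of predecessors on chain B = 0
EF = ES + duration = 0 + 5 = 5
Backward pass: LF(M) = deadline = 34; LS(M) = 34 - 7 = 27
LF(B1) = LS(M) - sum(successors on chain B) = 27 - 22 = 5
LS = LF - duration = 5 - 5 = 0
Total float = LS - ES = 0 - 0 = 0

0


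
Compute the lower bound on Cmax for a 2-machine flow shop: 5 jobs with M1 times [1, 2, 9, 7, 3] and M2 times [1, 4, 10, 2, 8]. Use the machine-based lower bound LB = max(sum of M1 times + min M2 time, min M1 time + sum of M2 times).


LB1 = sum(M1 times) + min(M2 times) = 22 + 1 = 23
LB2 = min(M1 times) + sum(M2 times) = 1 + 25 = 26
Lower bound = max(LB1, LB2) = max(23, 26) = 26

26


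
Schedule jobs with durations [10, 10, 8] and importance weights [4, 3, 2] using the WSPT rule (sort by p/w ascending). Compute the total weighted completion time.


Compute p/w ratios and sort ascending (WSPT): [(10, 4), (10, 3), (8, 2)]
Compute weighted completion times:
  Job (p=10,w=4): C=10, w*C=4*10=40
  Job (p=10,w=3): C=20, w*C=3*20=60
  Job (p=8,w=2): C=28, w*C=2*28=56
Total weighted completion time = 156

156


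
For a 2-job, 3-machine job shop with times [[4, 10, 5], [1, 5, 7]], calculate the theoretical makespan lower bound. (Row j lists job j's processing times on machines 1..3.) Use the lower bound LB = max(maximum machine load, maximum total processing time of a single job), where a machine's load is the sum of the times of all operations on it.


Machine loads:
  Machine 1: 4 + 1 = 5
  Machine 2: 10 + 5 = 15
  Machine 3: 5 + 7 = 12
Max machine load = 15
Job totals:
  Job 1: 19
  Job 2: 13
Max job total = 19
Lower bound = max(15, 19) = 19

19


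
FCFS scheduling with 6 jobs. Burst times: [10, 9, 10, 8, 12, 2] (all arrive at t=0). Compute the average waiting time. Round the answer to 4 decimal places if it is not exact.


FCFS order (as given): [10, 9, 10, 8, 12, 2]
Waiting times:
  Job 1: wait = 0
  Job 2: wait = 10
  Job 3: wait = 19
  Job 4: wait = 29
  Job 5: wait = 37
  Job 6: wait = 49
Sum of waiting times = 144
Average waiting time = 144/6 = 24.0

24.0


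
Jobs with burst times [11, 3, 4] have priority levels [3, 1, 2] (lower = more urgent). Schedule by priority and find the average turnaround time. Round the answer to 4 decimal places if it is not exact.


Sort by priority (ascending = highest first):
Order: [(1, 3), (2, 4), (3, 11)]
Completion times:
  Priority 1, burst=3, C=3
  Priority 2, burst=4, C=7
  Priority 3, burst=11, C=18
Average turnaround = 28/3 = 9.3333

9.3333


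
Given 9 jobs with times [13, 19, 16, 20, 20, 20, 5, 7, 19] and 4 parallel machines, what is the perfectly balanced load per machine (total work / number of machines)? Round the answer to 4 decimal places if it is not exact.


Total processing time = 13 + 19 + 16 + 20 + 20 + 20 + 5 + 7 + 19 = 139
Number of machines = 4
Ideal balanced load = 139 / 4 = 34.75

34.75


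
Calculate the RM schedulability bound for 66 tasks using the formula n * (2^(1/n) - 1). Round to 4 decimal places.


Compute 2^(1/66) = 1.0105575720
Subtract 1: 1.0105575720 - 1 = 0.0105575720
Multiply by n: 66 * 0.0105575720 = 0.6967997520
Round to 4 dp: 0.6968

0.6968


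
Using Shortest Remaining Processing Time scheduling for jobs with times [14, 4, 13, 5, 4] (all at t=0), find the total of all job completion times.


Since all jobs arrive at t=0, SRPT equals SPT ordering.
SPT order: [4, 4, 5, 13, 14]
Completion times:
  Job 1: p=4, C=4
  Job 2: p=4, C=8
  Job 3: p=5, C=13
  Job 4: p=13, C=26
  Job 5: p=14, C=40
Total completion time = 4 + 8 + 13 + 26 + 40 = 91

91


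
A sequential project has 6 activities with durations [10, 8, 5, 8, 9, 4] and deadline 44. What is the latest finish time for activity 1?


LF(activity 1) = deadline - sum of successor durations
Successors: activities 2 through 6 with durations [8, 5, 8, 9, 4]
Sum of successor durations = 34
LF = 44 - 34 = 10

10


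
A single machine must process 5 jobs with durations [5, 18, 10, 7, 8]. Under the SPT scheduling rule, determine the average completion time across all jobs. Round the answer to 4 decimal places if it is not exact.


Sort jobs by processing time (SPT order): [5, 7, 8, 10, 18]
Compute completion times sequentially:
  Job 1: processing = 5, completes at 5
  Job 2: processing = 7, completes at 12
  Job 3: processing = 8, completes at 20
  Job 4: processing = 10, completes at 30
  Job 5: processing = 18, completes at 48
Sum of completion times = 115
Average completion time = 115/5 = 23.0

23.0


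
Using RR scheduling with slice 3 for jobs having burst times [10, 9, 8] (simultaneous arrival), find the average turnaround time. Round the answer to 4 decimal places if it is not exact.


Time quantum = 3
Execution trace:
  J1 runs 3 units, time = 3
  J2 runs 3 units, time = 6
  J3 runs 3 units, time = 9
  J1 runs 3 units, time = 12
  J2 runs 3 units, time = 15
  J3 runs 3 units, time = 18
  J1 runs 3 units, time = 21
  J2 runs 3 units, time = 24
  J3 runs 2 units, time = 26
  J1 runs 1 units, time = 27
Finish times: [27, 24, 26]
Average turnaround = 77/3 = 25.6667

25.6667


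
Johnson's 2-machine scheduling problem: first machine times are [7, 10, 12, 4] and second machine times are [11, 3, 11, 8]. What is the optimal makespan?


Apply Johnson's rule:
  Group 1 (a <= b): [(4, 4, 8), (1, 7, 11)]
  Group 2 (a > b): [(3, 12, 11), (2, 10, 3)]
Optimal job order: [4, 1, 3, 2]
Schedule:
  Job 4: M1 done at 4, M2 done at 12
  Job 1: M1 done at 11, M2 done at 23
  Job 3: M1 done at 23, M2 done at 34
  Job 2: M1 done at 33, M2 done at 37
Makespan = 37

37


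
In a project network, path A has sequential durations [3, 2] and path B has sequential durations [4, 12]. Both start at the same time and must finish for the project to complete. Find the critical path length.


Path A total = 3 + 2 = 5
Path B total = 4 + 12 = 16
Critical path = longest path = max(5, 16) = 16

16


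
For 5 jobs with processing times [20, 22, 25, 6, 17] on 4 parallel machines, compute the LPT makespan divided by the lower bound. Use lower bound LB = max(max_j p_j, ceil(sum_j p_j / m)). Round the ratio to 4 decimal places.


LPT order: [25, 22, 20, 17, 6]
Machine loads after assignment: [25, 22, 20, 23]
LPT makespan = 25
Lower bound = max(max_job, ceil(total/4)) = max(25, 23) = 25
Ratio = 25 / 25 = 1.0

1.0


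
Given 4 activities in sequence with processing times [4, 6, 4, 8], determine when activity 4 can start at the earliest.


Activity 4 starts after activities 1 through 3 complete.
Predecessor durations: [4, 6, 4]
ES = 4 + 6 + 4 = 14

14


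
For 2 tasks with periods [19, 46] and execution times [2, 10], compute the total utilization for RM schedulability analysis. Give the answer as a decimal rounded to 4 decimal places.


Compute individual utilizations (exact fractions):
  Task 1: C/T = 2/19 (approx. 0.1053)
  Task 2: C/T = 10/46 = 5/23 (approx. 0.2174)
Total utilization U = 2/19 + 5/23 = 141/437
Rounded to 4 decimal places: U = 0.3227
RM (Liu & Layland) bound for 2 tasks = 0.828427; compare with U = 141/437 (approx. 0.322654)
U <= bound, so schedulable by RM sufficient condition.

0.3227


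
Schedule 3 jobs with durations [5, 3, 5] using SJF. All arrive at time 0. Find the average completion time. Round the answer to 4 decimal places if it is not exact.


SJF order (ascending): [3, 5, 5]
Completion times:
  Job 1: burst=3, C=3
  Job 2: burst=5, C=8
  Job 3: burst=5, C=13
Average completion = 24/3 = 8.0

8.0


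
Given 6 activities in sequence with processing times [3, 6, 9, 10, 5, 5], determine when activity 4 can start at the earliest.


Activity 4 starts after activities 1 through 3 complete.
Predecessor durations: [3, 6, 9]
ES = 3 + 6 + 9 = 18

18


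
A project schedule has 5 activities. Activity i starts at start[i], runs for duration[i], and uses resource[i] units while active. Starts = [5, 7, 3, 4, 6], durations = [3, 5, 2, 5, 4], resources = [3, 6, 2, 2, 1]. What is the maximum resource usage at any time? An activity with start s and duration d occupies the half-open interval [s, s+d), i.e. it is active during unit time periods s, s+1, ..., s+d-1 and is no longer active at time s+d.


Each activity i is active on [start_i, start_i + duration_i).
Compute total resource usage per time slot:
  t=0: active resources = [], total = 0
  t=1: active resources = [], total = 0
  t=2: active resources = [], total = 0
  t=3: active resources = [2], total = 2
  t=4: active resources = [2, 2], total = 4
  t=5: active resources = [3, 2], total = 5
  t=6: active resources = [3, 2, 1], total = 6
  t=7: active resources = [3, 6, 2, 1], total = 12
  t=8: active resources = [6, 2, 1], total = 9
  t=9: active resources = [6, 1], total = 7
  t=10: active resources = [6], total = 6
  t=11: active resources = [6], total = 6
Peak resource demand = 12

12


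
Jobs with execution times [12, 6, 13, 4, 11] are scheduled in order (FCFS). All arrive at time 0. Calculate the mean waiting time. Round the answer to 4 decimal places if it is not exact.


FCFS order (as given): [12, 6, 13, 4, 11]
Waiting times:
  Job 1: wait = 0
  Job 2: wait = 12
  Job 3: wait = 18
  Job 4: wait = 31
  Job 5: wait = 35
Sum of waiting times = 96
Average waiting time = 96/5 = 19.2

19.2


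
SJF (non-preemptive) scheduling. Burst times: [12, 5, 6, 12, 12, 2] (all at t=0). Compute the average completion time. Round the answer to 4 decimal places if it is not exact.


SJF order (ascending): [2, 5, 6, 12, 12, 12]
Completion times:
  Job 1: burst=2, C=2
  Job 2: burst=5, C=7
  Job 3: burst=6, C=13
  Job 4: burst=12, C=25
  Job 5: burst=12, C=37
  Job 6: burst=12, C=49
Average completion = 133/6 = 22.1667

22.1667


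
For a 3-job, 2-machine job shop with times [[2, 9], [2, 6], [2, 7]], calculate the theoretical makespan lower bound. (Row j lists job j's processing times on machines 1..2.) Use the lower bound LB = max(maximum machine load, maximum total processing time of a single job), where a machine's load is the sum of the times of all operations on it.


Machine loads:
  Machine 1: 2 + 2 + 2 = 6
  Machine 2: 9 + 6 + 7 = 22
Max machine load = 22
Job totals:
  Job 1: 11
  Job 2: 8
  Job 3: 9
Max job total = 11
Lower bound = max(22, 11) = 22

22


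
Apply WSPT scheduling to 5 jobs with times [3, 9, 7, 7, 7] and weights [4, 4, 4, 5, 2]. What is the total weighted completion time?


Compute p/w ratios and sort ascending (WSPT): [(3, 4), (7, 5), (7, 4), (9, 4), (7, 2)]
Compute weighted completion times:
  Job (p=3,w=4): C=3, w*C=4*3=12
  Job (p=7,w=5): C=10, w*C=5*10=50
  Job (p=7,w=4): C=17, w*C=4*17=68
  Job (p=9,w=4): C=26, w*C=4*26=104
  Job (p=7,w=2): C=33, w*C=2*33=66
Total weighted completion time = 300

300


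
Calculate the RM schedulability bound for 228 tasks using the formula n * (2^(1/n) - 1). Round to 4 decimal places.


Compute 2^(1/228) = 1.0030447451
Subtract 1: 1.0030447451 - 1 = 0.0030447451
Multiply by n: 228 * 0.0030447451 = 0.6942018828
Round to 4 dp: 0.6942

0.6942


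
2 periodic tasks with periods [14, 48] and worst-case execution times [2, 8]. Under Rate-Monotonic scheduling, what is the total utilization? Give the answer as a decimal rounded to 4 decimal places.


Compute individual utilizations (exact fractions):
  Task 1: C/T = 2/14 = 1/7 (approx. 0.1429)
  Task 2: C/T = 8/48 = 1/6 (approx. 0.1667)
Total utilization U = 1/7 + 1/6 = 13/42
Rounded to 4 decimal places: U = 0.3095
RM (Liu & Layland) bound for 2 tasks = 0.828427; compare with U = 13/42 (approx. 0.309524)
U <= bound, so schedulable by RM sufficient condition.

0.3095


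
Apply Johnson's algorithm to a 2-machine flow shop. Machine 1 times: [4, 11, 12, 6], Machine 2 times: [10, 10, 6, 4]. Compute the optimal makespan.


Apply Johnson's rule:
  Group 1 (a <= b): [(1, 4, 10)]
  Group 2 (a > b): [(2, 11, 10), (3, 12, 6), (4, 6, 4)]
Optimal job order: [1, 2, 3, 4]
Schedule:
  Job 1: M1 done at 4, M2 done at 14
  Job 2: M1 done at 15, M2 done at 25
  Job 3: M1 done at 27, M2 done at 33
  Job 4: M1 done at 33, M2 done at 37
Makespan = 37

37


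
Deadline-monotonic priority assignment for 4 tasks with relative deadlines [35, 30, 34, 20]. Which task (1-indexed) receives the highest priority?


Sort tasks by relative deadline (ascending):
  Task 4: deadline = 20
  Task 2: deadline = 30
  Task 3: deadline = 34
  Task 1: deadline = 35
Priority order (highest first): [4, 2, 3, 1]
Highest priority task = 4

4


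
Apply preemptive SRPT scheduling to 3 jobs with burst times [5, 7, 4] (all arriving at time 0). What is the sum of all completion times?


Since all jobs arrive at t=0, SRPT equals SPT ordering.
SPT order: [4, 5, 7]
Completion times:
  Job 1: p=4, C=4
  Job 2: p=5, C=9
  Job 3: p=7, C=16
Total completion time = 4 + 9 + 16 = 29

29


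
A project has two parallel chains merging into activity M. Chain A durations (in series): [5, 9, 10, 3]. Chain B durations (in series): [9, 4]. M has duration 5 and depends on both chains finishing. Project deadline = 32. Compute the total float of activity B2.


Forward pass: ES(B2) = sum of predecessors on chain B = 9
EF = ES + duration = 9 + 4 = 13
Backward pass: LF(M) = deadline = 32; LS(M) = 32 - 5 = 27
LF(B2) = LS(M) - sum(successors on chain B) = 27 - 0 = 27
LS = LF - duration = 27 - 4 = 23
Total float = LS - ES = 23 - 9 = 14

14


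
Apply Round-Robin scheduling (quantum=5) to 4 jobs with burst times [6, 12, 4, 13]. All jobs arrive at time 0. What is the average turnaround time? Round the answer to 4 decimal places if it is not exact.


Time quantum = 5
Execution trace:
  J1 runs 5 units, time = 5
  J2 runs 5 units, time = 10
  J3 runs 4 units, time = 14
  J4 runs 5 units, time = 19
  J1 runs 1 units, time = 20
  J2 runs 5 units, time = 25
  J4 runs 5 units, time = 30
  J2 runs 2 units, time = 32
  J4 runs 3 units, time = 35
Finish times: [20, 32, 14, 35]
Average turnaround = 101/4 = 25.25

25.25


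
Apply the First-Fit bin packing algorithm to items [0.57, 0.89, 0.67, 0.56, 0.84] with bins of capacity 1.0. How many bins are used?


Place items sequentially using First-Fit:
  Item 0.57 -> new Bin 1
  Item 0.89 -> new Bin 2
  Item 0.67 -> new Bin 3
  Item 0.56 -> new Bin 4
  Item 0.84 -> new Bin 5
Total bins used = 5

5


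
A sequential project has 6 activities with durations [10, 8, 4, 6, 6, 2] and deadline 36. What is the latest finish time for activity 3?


LF(activity 3) = deadline - sum of successor durations
Successors: activities 4 through 6 with durations [6, 6, 2]
Sum of successor durations = 14
LF = 36 - 14 = 22

22


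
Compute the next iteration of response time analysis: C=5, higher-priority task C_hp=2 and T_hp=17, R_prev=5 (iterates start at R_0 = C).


R_next = C + ceil(R_prev / T_hp) * C_hp
ceil(5 / 17) = ceil(0.2941) = 1
Interference = 1 * 2 = 2
R_next = 5 + 2 = 7

7


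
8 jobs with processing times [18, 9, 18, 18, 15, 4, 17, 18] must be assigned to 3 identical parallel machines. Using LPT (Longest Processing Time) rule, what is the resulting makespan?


Sort jobs in decreasing order (LPT): [18, 18, 18, 18, 17, 15, 9, 4]
Assign each job to the least loaded machine:
  Machine 1: jobs [18, 18], load = 36
  Machine 2: jobs [18, 17, 4], load = 39
  Machine 3: jobs [18, 15, 9], load = 42
Makespan = max load = 42

42


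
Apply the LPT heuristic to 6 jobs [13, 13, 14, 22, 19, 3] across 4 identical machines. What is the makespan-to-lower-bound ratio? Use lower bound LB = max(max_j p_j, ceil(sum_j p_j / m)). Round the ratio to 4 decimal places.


LPT order: [22, 19, 14, 13, 13, 3]
Machine loads after assignment: [22, 19, 17, 26]
LPT makespan = 26
Lower bound = max(max_job, ceil(total/4)) = max(22, 21) = 22
Ratio = 26 / 22 = 1.1818

1.1818


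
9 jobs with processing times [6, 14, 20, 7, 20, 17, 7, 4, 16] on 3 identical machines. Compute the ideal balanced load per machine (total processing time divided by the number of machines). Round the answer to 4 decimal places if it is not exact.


Total processing time = 6 + 14 + 20 + 7 + 20 + 17 + 7 + 4 + 16 = 111
Number of machines = 3
Ideal balanced load = 111 / 3 = 37.0

37.0


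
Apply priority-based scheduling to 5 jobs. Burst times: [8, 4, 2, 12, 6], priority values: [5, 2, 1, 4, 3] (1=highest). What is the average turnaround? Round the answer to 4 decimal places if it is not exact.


Sort by priority (ascending = highest first):
Order: [(1, 2), (2, 4), (3, 6), (4, 12), (5, 8)]
Completion times:
  Priority 1, burst=2, C=2
  Priority 2, burst=4, C=6
  Priority 3, burst=6, C=12
  Priority 4, burst=12, C=24
  Priority 5, burst=8, C=32
Average turnaround = 76/5 = 15.2

15.2


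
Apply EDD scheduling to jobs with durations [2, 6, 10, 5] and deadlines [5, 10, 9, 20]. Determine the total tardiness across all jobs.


Sort by due date (EDD order): [(2, 5), (10, 9), (6, 10), (5, 20)]
Compute completion times and tardiness:
  Job 1: p=2, d=5, C=2, tardiness=max(0,2-5)=0
  Job 2: p=10, d=9, C=12, tardiness=max(0,12-9)=3
  Job 3: p=6, d=10, C=18, tardiness=max(0,18-10)=8
  Job 4: p=5, d=20, C=23, tardiness=max(0,23-20)=3
Total tardiness = 14

14


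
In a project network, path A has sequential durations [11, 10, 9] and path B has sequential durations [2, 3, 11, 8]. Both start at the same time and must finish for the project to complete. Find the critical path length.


Path A total = 11 + 10 + 9 = 30
Path B total = 2 + 3 + 11 + 8 = 24
Critical path = longest path = max(30, 24) = 30

30


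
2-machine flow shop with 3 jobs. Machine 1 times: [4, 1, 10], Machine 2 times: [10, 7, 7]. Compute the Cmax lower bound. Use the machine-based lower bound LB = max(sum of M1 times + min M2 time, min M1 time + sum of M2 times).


LB1 = sum(M1 times) + min(M2 times) = 15 + 7 = 22
LB2 = min(M1 times) + sum(M2 times) = 1 + 24 = 25
Lower bound = max(LB1, LB2) = max(22, 25) = 25

25


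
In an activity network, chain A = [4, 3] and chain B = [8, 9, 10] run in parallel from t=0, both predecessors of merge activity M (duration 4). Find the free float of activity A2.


ES(A2) = sum of predecessors on chain A = 4
EF(A2) = ES + duration = 4 + 3 = 7
Successor of A2 is M. ES(M) = max(sum(A), sum(B)) = max(7, 27) = 27
Free float = ES(successor) - EF(current) = 27 - 7 = 20

20


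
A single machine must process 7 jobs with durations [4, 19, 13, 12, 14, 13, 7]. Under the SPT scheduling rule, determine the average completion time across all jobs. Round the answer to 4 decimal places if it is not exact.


Sort jobs by processing time (SPT order): [4, 7, 12, 13, 13, 14, 19]
Compute completion times sequentially:
  Job 1: processing = 4, completes at 4
  Job 2: processing = 7, completes at 11
  Job 3: processing = 12, completes at 23
  Job 4: processing = 13, completes at 36
  Job 5: processing = 13, completes at 49
  Job 6: processing = 14, completes at 63
  Job 7: processing = 19, completes at 82
Sum of completion times = 268
Average completion time = 268/7 = 38.2857

38.2857


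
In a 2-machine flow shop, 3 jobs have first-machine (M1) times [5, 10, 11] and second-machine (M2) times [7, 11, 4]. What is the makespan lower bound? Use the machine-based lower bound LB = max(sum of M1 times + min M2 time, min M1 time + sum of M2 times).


LB1 = sum(M1 times) + min(M2 times) = 26 + 4 = 30
LB2 = min(M1 times) + sum(M2 times) = 5 + 22 = 27
Lower bound = max(LB1, LB2) = max(30, 27) = 30

30
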